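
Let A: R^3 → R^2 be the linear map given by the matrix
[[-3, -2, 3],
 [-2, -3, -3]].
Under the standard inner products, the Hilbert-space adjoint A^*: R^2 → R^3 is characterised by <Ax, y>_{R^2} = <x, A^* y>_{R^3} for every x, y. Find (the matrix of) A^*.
A^* = A^T =
[[-3, -2],
 [-2, -3],
 [3, -3]]

For real matrices with standard dot products, the defining identity <Ax, y> = <x, A^* y> gives (Ax)^T y = x^T (A^*) y, i.e. x^T A^T y = x^T (A^*) y. Since this holds for all x, y, we must have A^* = A^T. Therefore
A^* =
[[-3, -2],
 [-2, -3],
 [3, -3]].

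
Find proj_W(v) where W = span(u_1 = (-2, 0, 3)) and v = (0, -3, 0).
proj_W(v) = (0, 0, 0)

Set up U = [u_1 | ... | u_1] ∈ R^(3×1). The projector onto W = col(U) is P = U (U^T U)^(-1) U^T.
Compute U^T U =
  [13],
and U^T v = (0).
Solve U^T U · c = U^T v for the coefficients: c = (0). The projection is proj_W(v) = U c.
Check: (v - proj_W(v)) · u_1 = 0  (should be 0).
Result: proj_W(v) = (0, 0, 0).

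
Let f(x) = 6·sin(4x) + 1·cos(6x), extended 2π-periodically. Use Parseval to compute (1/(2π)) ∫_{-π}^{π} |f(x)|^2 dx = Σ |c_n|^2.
Σ |c_n|^2 = 37/2

Expand |f|^2 and use orthogonality of {sin(nx), cos(mx)} on [-π, π]:
  ∫_{-π}^{π} sin(nx)^2 dx = π, ∫ cos(mx)^2 dx = π, and cross terms integrate to 0.
So ∫_{-π}^{π} f(x)^2 dx = 6^2 · π + 1^2 · π = (36 + 1)π.
Divide by 2π: (36 + 1)/2 = 37/2.
By Parseval, this equals Σ |c_n|^2.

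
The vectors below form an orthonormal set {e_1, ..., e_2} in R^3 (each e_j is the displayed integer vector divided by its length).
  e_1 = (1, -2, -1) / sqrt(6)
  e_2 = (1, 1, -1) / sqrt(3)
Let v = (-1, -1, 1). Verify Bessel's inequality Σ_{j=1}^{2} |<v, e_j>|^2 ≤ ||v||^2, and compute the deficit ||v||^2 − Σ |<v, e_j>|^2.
Σ |<v, e_j>|^2 = 3; ||v||^2 = 3; deficit = 0

Write each e_j = u_j / sqrt(<u_j, u_j>) where u_j is the displayed integer vector. Then <v, e_j> = <v, u_j> / sqrt(<u_j, u_j>), so |<v, e_j>|^2 = <v, u_j>^2 / <u_j, u_j>.
Coefficients: <v, e_1> = 0/sqrt(6), <v, e_2> = -3/sqrt(3).
Square and sum: Σ |<v, e_j>|^2 = 3.
Compute ||v||^2 = v·v = 3.
Deficit = 3 − 3 = 0 ≥ 0, confirming Bessel's inequality. (The deficit equals ||v − Σ <v,e_j> e_j||^2, the squared distance from v to span{e_j}.)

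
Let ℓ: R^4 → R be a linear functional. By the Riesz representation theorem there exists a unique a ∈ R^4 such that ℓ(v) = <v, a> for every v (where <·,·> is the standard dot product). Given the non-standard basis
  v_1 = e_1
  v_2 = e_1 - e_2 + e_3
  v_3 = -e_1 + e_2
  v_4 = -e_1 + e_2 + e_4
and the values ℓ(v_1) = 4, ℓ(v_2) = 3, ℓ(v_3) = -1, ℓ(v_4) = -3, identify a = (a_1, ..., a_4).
a = (4, 3, 2, -2)

Write a = (a_1, ..., a_4) in the standard basis. For each basis vector v_i, ℓ(v_i) = <v_i, a> is a linear equation in the a_j's. Collect the n equations into a matrix system V a = ℓ, where row i of V is v_i (expressed in the standard basis). Since V is invertible (lower-triangular with 1s on the diagonal, up to permutation), solve by back-substitution:
  V =
[[1, 0, 0, 0],
 [1, -1, 1, 0],
 [-1, 1, 0, 0],
 [-1, 1, 0, 1]]
  V a = (4, 3, -1, -3)
Solving gives a = (4, 3, 2, -2).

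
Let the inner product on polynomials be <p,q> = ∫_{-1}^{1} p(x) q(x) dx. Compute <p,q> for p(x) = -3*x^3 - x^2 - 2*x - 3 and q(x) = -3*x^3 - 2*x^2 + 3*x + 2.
<p,q> = -1172/105

Expand the product: p(x)·q(x) = 9*x^6 + 9*x^5 - x^4 + 4*x^3 - 2*x^2 - 13*x - 6.
∫_{-1}^{1} of each monomial x^k gives [2/(k+1) if k even, 0 if k odd]. Integrating term-by-term (or equivalently evaluating the antiderivative F(x) = 9*x^7/7 + 3*x^6/2 - x^5/5 + x^4 - 2*x^3/3 - 13*x^2/2 - 6*x at the endpoints):
  F(1) − F(−1) = -1006/105 − (166/105) = -1172/105.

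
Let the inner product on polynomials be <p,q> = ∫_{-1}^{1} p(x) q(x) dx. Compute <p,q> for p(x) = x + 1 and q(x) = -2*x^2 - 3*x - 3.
<p,q> = -28/3

Expand the product: p(x)·q(x) = -2*x^3 - 5*x^2 - 6*x - 3.
∫_{-1}^{1} of each monomial x^k gives [2/(k+1) if k even, 0 if k odd]. Integrating term-by-term (or equivalently evaluating the antiderivative F(x) = -x^4/2 - 5*x^3/3 - 3*x^2 - 3*x at the endpoints):
  F(1) − F(−1) = -49/6 − (7/6) = -28/3.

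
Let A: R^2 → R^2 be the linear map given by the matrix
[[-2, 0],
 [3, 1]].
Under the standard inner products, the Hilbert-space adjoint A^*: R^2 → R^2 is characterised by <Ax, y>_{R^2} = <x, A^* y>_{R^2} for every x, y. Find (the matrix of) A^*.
A^* = A^T =
[[-2, 3],
 [0, 1]]

For real matrices with standard dot products, the defining identity <Ax, y> = <x, A^* y> gives (Ax)^T y = x^T (A^*) y, i.e. x^T A^T y = x^T (A^*) y. Since this holds for all x, y, we must have A^* = A^T. Therefore
A^* =
[[-2, 3],
 [0, 1]].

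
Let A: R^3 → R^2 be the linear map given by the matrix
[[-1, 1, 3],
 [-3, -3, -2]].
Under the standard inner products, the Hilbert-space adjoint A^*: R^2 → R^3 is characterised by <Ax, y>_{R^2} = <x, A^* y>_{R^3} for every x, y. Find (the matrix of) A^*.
A^* = A^T =
[[-1, -3],
 [1, -3],
 [3, -2]]

For real matrices with standard dot products, the defining identity <Ax, y> = <x, A^* y> gives (Ax)^T y = x^T (A^*) y, i.e. x^T A^T y = x^T (A^*) y. Since this holds for all x, y, we must have A^* = A^T. Therefore
A^* =
[[-1, -3],
 [1, -3],
 [3, -2]].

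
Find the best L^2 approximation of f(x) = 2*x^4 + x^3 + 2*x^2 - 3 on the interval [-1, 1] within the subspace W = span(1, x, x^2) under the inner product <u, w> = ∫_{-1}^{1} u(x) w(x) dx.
g(x) = 26*x^2/7 + 3*x/5 - 111/35

The best approximation g ∈ W is the orthogonal projection of f onto W. Writing g = a_0 + a_1 x + a_2 x^2, the coefficients solve the normal equations G · a = b where
  G_{ij} = <φ_i, φ_j> and b_i = <f, φ_i>, with φ_0 = 1, φ_1 = x, φ_2 = x^2.
G =
  [2, 0, 2/3]
  [0, 2/3, 0]
  [2/3, 0, 2/5],
b = (-58/15, 2/5, -22/35).
Solving gives a_0 = -111/35, a_1 = 3/5, a_2 = 26/7, so
  g(x) = 26*x^2/7 + 3*x/5 - 111/35.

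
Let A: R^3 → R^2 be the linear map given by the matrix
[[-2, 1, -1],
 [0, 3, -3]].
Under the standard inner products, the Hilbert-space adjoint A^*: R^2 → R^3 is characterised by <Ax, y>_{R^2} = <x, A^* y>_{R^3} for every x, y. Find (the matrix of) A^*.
A^* = A^T =
[[-2, 0],
 [1, 3],
 [-1, -3]]

For real matrices with standard dot products, the defining identity <Ax, y> = <x, A^* y> gives (Ax)^T y = x^T (A^*) y, i.e. x^T A^T y = x^T (A^*) y. Since this holds for all x, y, we must have A^* = A^T. Therefore
A^* =
[[-2, 0],
 [1, 3],
 [-1, -3]].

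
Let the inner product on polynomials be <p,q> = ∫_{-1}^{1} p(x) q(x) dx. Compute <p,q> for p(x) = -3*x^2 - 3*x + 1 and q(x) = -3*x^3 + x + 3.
<p,q> = 8/5

Expand the product: p(x)·q(x) = 9*x^5 + 9*x^4 - 6*x^3 - 12*x^2 - 8*x + 3.
∫_{-1}^{1} of each monomial x^k gives [2/(k+1) if k even, 0 if k odd]. Integrating term-by-term (or equivalently evaluating the antiderivative F(x) = 3*x^6/2 + 9*x^5/5 - 3*x^4/2 - 4*x^3 - 4*x^2 + 3*x at the endpoints):
  F(1) − F(−1) = -16/5 − (-24/5) = 8/5.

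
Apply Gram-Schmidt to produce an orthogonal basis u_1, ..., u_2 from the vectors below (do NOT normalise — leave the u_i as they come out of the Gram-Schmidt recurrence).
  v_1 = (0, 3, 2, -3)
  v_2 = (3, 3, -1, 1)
Orthogonal basis:
  u_1 = (0, 3, 2, -3)
  u_2 = (3, 27/11, -15/11, 17/11)

Apply the Gram-Schmidt recurrence
  u_1 = v_1
  u_i = v_i − Σ_{j<i} ((v_i · u_j) / (u_j · u_j)) · u_j.

Step by step this gives:
  u_1 = (0, 3, 2, -3)
  u_2 = (3, 27/11, -15/11, 17/11)

Orthogonality check:
  u_2 · u_1 = 0 (should be 0)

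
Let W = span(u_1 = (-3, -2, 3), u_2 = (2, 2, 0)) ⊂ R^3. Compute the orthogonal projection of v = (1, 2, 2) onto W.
proj_W(v) = (22/19, 35/19, 39/19)

Set up U = [u_1 | ... | u_2] ∈ R^(3×2). The projector onto W = col(U) is P = U (U^T U)^(-1) U^T.
Compute U^T U =
  [22, -10]
  [-10, 8],
and U^T v = (-1, 6).
Solve U^T U · c = U^T v for the coefficients: c = (13/19, 61/38). The projection is proj_W(v) = U c.
Check: (v - proj_W(v)) · u_1 = 0  (should be 0).
Check: (v - proj_W(v)) · u_2 = 0  (should be 0).
Result: proj_W(v) = (22/19, 35/19, 39/19).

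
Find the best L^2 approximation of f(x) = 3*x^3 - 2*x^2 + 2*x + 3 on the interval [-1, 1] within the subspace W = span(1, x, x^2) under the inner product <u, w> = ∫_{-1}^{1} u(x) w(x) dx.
g(x) = -2*x^2 + 19*x/5 + 3

The best approximation g ∈ W is the orthogonal projection of f onto W. Writing g = a_0 + a_1 x + a_2 x^2, the coefficients solve the normal equations G · a = b where
  G_{ij} = <φ_i, φ_j> and b_i = <f, φ_i>, with φ_0 = 1, φ_1 = x, φ_2 = x^2.
G =
  [2, 0, 2/3]
  [0, 2/3, 0]
  [2/3, 0, 2/5],
b = (14/3, 38/15, 6/5).
Solving gives a_0 = 3, a_1 = 19/5, a_2 = -2, so
  g(x) = -2*x^2 + 19*x/5 + 3.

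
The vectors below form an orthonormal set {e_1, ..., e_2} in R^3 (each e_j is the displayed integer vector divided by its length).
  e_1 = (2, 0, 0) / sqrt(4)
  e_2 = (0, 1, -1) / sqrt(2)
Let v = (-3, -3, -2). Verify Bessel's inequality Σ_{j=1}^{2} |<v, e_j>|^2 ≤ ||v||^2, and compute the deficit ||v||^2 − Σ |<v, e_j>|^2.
Σ |<v, e_j>|^2 = 19/2; ||v||^2 = 22; deficit = 25/2

Write each e_j = u_j / sqrt(<u_j, u_j>) where u_j is the displayed integer vector. Then <v, e_j> = <v, u_j> / sqrt(<u_j, u_j>), so |<v, e_j>|^2 = <v, u_j>^2 / <u_j, u_j>.
Coefficients: <v, e_1> = -6/sqrt(4), <v, e_2> = -1/sqrt(2).
Square and sum: Σ |<v, e_j>|^2 = 19/2.
Compute ||v||^2 = v·v = 22.
Deficit = 22 − 19/2 = 25/2 ≥ 0, confirming Bessel's inequality. (The deficit equals ||v − Σ <v,e_j> e_j||^2, the squared distance from v to span{e_j}.)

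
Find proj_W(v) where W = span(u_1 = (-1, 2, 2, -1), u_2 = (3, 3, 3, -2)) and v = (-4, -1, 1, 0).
proj_W(v) = (-748/189, 20/189, 20/189, 8/21)

Set up U = [u_1 | ... | u_2] ∈ R^(4×2). The projector onto W = col(U) is P = U (U^T U)^(-1) U^T.
Compute U^T U =
  [10, 11]
  [11, 31],
and U^T v = (4, -12).
Solve U^T U · c = U^T v for the coefficients: c = (256/189, -164/189). The projection is proj_W(v) = U c.
Check: (v - proj_W(v)) · u_1 = 0  (should be 0).
Check: (v - proj_W(v)) · u_2 = 0  (should be 0).
Result: proj_W(v) = (-748/189, 20/189, 20/189, 8/21).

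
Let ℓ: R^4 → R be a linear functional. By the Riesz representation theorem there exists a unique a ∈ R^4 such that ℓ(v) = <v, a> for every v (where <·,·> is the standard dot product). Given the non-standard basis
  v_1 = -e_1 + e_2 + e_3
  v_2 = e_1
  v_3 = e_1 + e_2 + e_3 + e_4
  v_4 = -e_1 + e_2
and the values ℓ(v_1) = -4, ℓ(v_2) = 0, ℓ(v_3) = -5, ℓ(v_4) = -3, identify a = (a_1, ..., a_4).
a = (0, -3, -1, -1)

Write a = (a_1, ..., a_4) in the standard basis. For each basis vector v_i, ℓ(v_i) = <v_i, a> is a linear equation in the a_j's. Collect the n equations into a matrix system V a = ℓ, where row i of V is v_i (expressed in the standard basis). Since V is invertible (lower-triangular with 1s on the diagonal, up to permutation), solve by back-substitution:
  V =
[[-1, 1, 1, 0],
 [1, 0, 0, 0],
 [1, 1, 1, 1],
 [-1, 1, 0, 0]]
  V a = (-4, 0, -5, -3)
Solving gives a = (0, -3, -1, -1).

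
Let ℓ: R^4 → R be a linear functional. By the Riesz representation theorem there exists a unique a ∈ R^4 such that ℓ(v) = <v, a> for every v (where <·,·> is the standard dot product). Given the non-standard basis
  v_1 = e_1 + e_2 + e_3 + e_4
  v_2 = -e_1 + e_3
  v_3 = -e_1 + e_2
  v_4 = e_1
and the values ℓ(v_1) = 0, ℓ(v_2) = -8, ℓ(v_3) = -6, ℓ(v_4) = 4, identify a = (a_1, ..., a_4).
a = (4, -2, -4, 2)

Write a = (a_1, ..., a_4) in the standard basis. For each basis vector v_i, ℓ(v_i) = <v_i, a> is a linear equation in the a_j's. Collect the n equations into a matrix system V a = ℓ, where row i of V is v_i (expressed in the standard basis). Since V is invertible (lower-triangular with 1s on the diagonal, up to permutation), solve by back-substitution:
  V =
[[1, 1, 1, 1],
 [-1, 0, 1, 0],
 [-1, 1, 0, 0],
 [1, 0, 0, 0]]
  V a = (0, -8, -6, 4)
Solving gives a = (4, -2, -4, 2).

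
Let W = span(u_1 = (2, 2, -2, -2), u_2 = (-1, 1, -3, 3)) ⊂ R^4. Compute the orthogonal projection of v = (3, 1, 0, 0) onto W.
proj_W(v) = (11/10, 9/10, -7/10, -13/10)

Set up U = [u_1 | ... | u_2] ∈ R^(4×2). The projector onto W = col(U) is P = U (U^T U)^(-1) U^T.
Compute U^T U =
  [16, 0]
  [0, 20],
and U^T v = (8, -2).
Solve U^T U · c = U^T v for the coefficients: c = (1/2, -1/10). The projection is proj_W(v) = U c.
Check: (v - proj_W(v)) · u_1 = 0  (should be 0).
Check: (v - proj_W(v)) · u_2 = 0  (should be 0).
Result: proj_W(v) = (11/10, 9/10, -7/10, -13/10).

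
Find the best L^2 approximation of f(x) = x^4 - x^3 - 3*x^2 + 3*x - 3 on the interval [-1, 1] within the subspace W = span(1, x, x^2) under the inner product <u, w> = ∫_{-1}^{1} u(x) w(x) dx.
g(x) = -15*x^2/7 + 12*x/5 - 108/35

The best approximation g ∈ W is the orthogonal projection of f onto W. Writing g = a_0 + a_1 x + a_2 x^2, the coefficients solve the normal equations G · a = b where
  G_{ij} = <φ_i, φ_j> and b_i = <f, φ_i>, with φ_0 = 1, φ_1 = x, φ_2 = x^2.
G =
  [2, 0, 2/3]
  [0, 2/3, 0]
  [2/3, 0, 2/5],
b = (-38/5, 8/5, -102/35).
Solving gives a_0 = -108/35, a_1 = 12/5, a_2 = -15/7, so
  g(x) = -15*x^2/7 + 12*x/5 - 108/35.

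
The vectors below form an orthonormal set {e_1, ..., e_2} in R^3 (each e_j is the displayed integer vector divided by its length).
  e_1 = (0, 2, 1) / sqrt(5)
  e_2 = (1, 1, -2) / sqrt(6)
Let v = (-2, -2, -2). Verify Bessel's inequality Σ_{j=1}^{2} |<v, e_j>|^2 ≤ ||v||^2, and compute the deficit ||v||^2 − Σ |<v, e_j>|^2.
Σ |<v, e_j>|^2 = 36/5; ||v||^2 = 12; deficit = 24/5

Write each e_j = u_j / sqrt(<u_j, u_j>) where u_j is the displayed integer vector. Then <v, e_j> = <v, u_j> / sqrt(<u_j, u_j>), so |<v, e_j>|^2 = <v, u_j>^2 / <u_j, u_j>.
Coefficients: <v, e_1> = -6/sqrt(5), <v, e_2> = 0/sqrt(6).
Square and sum: Σ |<v, e_j>|^2 = 36/5.
Compute ||v||^2 = v·v = 12.
Deficit = 12 − 36/5 = 24/5 ≥ 0, confirming Bessel's inequality. (The deficit equals ||v − Σ <v,e_j> e_j||^2, the squared distance from v to span{e_j}.)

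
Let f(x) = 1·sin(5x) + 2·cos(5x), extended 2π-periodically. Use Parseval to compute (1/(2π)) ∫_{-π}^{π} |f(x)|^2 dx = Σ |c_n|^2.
Σ |c_n|^2 = 5/2

Expand |f|^2 and use orthogonality of {sin(nx), cos(mx)} on [-π, π]:
  ∫_{-π}^{π} sin(nx)^2 dx = π, ∫ cos(mx)^2 dx = π, and cross terms integrate to 0.
So ∫_{-π}^{π} f(x)^2 dx = 1^2 · π + 2^2 · π = (1 + 4)π.
Divide by 2π: (1 + 4)/2 = 5/2.
By Parseval, this equals Σ |c_n|^2.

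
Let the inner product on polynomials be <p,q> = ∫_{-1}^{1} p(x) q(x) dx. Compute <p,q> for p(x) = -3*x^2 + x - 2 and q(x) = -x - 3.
<p,q> = 52/3

Expand the product: p(x)·q(x) = 3*x^3 + 8*x^2 - x + 6.
∫_{-1}^{1} of each monomial x^k gives [2/(k+1) if k even, 0 if k odd]. Integrating term-by-term (or equivalently evaluating the antiderivative F(x) = 3*x^4/4 + 8*x^3/3 - x^2/2 + 6*x at the endpoints):
  F(1) − F(−1) = 107/12 − (-101/12) = 52/3.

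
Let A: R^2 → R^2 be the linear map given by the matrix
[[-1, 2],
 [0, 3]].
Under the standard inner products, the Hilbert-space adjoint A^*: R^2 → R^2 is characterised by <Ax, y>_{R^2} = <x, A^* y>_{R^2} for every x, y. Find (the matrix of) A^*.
A^* = A^T =
[[-1, 0],
 [2, 3]]

For real matrices with standard dot products, the defining identity <Ax, y> = <x, A^* y> gives (Ax)^T y = x^T (A^*) y, i.e. x^T A^T y = x^T (A^*) y. Since this holds for all x, y, we must have A^* = A^T. Therefore
A^* =
[[-1, 0],
 [2, 3]].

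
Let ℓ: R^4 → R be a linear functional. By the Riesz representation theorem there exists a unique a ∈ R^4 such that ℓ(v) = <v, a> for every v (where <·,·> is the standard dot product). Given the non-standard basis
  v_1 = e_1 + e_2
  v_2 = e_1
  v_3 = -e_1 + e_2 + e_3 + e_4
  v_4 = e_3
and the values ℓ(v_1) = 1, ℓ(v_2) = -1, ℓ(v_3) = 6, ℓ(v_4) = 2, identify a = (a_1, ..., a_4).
a = (-1, 2, 2, 1)

Write a = (a_1, ..., a_4) in the standard basis. For each basis vector v_i, ℓ(v_i) = <v_i, a> is a linear equation in the a_j's. Collect the n equations into a matrix system V a = ℓ, where row i of V is v_i (expressed in the standard basis). Since V is invertible (lower-triangular with 1s on the diagonal, up to permutation), solve by back-substitution:
  V =
[[1, 1, 0, 0],
 [1, 0, 0, 0],
 [-1, 1, 1, 1],
 [0, 0, 1, 0]]
  V a = (1, -1, 6, 2)
Solving gives a = (-1, 2, 2, 1).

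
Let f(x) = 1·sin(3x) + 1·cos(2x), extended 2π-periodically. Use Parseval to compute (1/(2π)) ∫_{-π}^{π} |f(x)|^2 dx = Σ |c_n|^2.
Σ |c_n|^2 = 1

Expand |f|^2 and use orthogonality of {sin(nx), cos(mx)} on [-π, π]:
  ∫_{-π}^{π} sin(nx)^2 dx = π, ∫ cos(mx)^2 dx = π, and cross terms integrate to 0.
So ∫_{-π}^{π} f(x)^2 dx = 1^2 · π + 1^2 · π = (1 + 1)π.
Divide by 2π: (1 + 1)/2 = 1.
By Parseval, this equals Σ |c_n|^2.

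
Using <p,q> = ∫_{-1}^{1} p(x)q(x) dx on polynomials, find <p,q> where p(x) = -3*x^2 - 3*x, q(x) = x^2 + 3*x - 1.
<p,q> = -26/5

Expand the product: p(x)·q(x) = -3*x^4 - 12*x^3 - 6*x^2 + 3*x.
∫_{-1}^{1} of each monomial x^k gives [2/(k+1) if k even, 0 if k odd]. Integrating term-by-term (or equivalently evaluating the antiderivative F(x) = -3*x^5/5 - 3*x^4 - 2*x^3 + 3*x^2/2 at the endpoints):
  F(1) − F(−1) = -41/10 − (11/10) = -26/5.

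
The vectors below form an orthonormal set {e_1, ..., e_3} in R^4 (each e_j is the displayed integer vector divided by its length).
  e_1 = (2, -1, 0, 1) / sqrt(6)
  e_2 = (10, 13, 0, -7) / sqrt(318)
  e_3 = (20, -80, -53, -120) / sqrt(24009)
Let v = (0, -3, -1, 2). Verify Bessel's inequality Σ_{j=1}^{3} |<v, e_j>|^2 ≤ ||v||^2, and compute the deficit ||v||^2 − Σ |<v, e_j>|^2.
Σ |<v, e_j>|^2 = 5942/453; ||v||^2 = 14; deficit = 400/453

Write each e_j = u_j / sqrt(<u_j, u_j>) where u_j is the displayed integer vector. Then <v, e_j> = <v, u_j> / sqrt(<u_j, u_j>), so |<v, e_j>|^2 = <v, u_j>^2 / <u_j, u_j>.
Coefficients: <v, e_1> = 5/sqrt(6), <v, e_2> = -53/sqrt(318), <v, e_3> = 53/sqrt(24009).
Square and sum: Σ |<v, e_j>|^2 = 5942/453.
Compute ||v||^2 = v·v = 14.
Deficit = 14 − 5942/453 = 400/453 ≥ 0, confirming Bessel's inequality. (The deficit equals ||v − Σ <v,e_j> e_j||^2, the squared distance from v to span{e_j}.)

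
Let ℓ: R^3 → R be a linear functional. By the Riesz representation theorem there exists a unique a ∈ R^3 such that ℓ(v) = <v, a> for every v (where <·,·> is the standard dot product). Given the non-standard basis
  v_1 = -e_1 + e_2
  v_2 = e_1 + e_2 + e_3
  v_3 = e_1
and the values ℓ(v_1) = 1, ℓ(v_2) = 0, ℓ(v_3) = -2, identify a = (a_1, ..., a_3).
a = (-2, -1, 3)

Write a = (a_1, ..., a_3) in the standard basis. For each basis vector v_i, ℓ(v_i) = <v_i, a> is a linear equation in the a_j's. Collect the n equations into a matrix system V a = ℓ, where row i of V is v_i (expressed in the standard basis). Since V is invertible (lower-triangular with 1s on the diagonal, up to permutation), solve by back-substitution:
  V =
[[-1, 1, 0],
 [1, 1, 1],
 [1, 0, 0]]
  V a = (1, 0, -2)
Solving gives a = (-2, -1, 3).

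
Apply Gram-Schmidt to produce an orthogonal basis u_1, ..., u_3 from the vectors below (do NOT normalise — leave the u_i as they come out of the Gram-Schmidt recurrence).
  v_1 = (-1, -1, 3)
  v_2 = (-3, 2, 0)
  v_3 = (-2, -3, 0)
Orthogonal basis:
  u_1 = (-1, -1, 3)
  u_2 = (-32/11, 23/11, -3/11)
  u_3 = (-117/71, -351/142, -195/142)

Apply the Gram-Schmidt recurrence
  u_1 = v_1
  u_i = v_i − Σ_{j<i} ((v_i · u_j) / (u_j · u_j)) · u_j.

Step by step this gives:
  u_1 = (-1, -1, 3)
  u_2 = (-32/11, 23/11, -3/11)
  u_3 = (-117/71, -351/142, -195/142)

Orthogonality check:
  u_2 · u_1 = 0 (should be 0)
  u_3 · u_1 = 0 (should be 0)
  u_3 · u_2 = 0 (should be 0)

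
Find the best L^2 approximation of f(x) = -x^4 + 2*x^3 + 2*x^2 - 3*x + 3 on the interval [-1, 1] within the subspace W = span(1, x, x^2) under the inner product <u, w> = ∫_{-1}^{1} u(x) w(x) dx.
g(x) = 8*x^2/7 - 9*x/5 + 108/35

The best approximation g ∈ W is the orthogonal projection of f onto W. Writing g = a_0 + a_1 x + a_2 x^2, the coefficients solve the normal equations G · a = b where
  G_{ij} = <φ_i, φ_j> and b_i = <f, φ_i>, with φ_0 = 1, φ_1 = x, φ_2 = x^2.
G =
  [2, 0, 2/3]
  [0, 2/3, 0]
  [2/3, 0, 2/5],
b = (104/15, -6/5, 88/35).
Solving gives a_0 = 108/35, a_1 = -9/5, a_2 = 8/7, so
  g(x) = 8*x^2/7 - 9*x/5 + 108/35.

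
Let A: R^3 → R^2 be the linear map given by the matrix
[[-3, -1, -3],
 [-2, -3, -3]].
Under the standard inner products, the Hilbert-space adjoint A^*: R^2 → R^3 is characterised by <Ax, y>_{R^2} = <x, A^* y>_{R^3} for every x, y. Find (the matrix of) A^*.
A^* = A^T =
[[-3, -2],
 [-1, -3],
 [-3, -3]]

For real matrices with standard dot products, the defining identity <Ax, y> = <x, A^* y> gives (Ax)^T y = x^T (A^*) y, i.e. x^T A^T y = x^T (A^*) y. Since this holds for all x, y, we must have A^* = A^T. Therefore
A^* =
[[-3, -2],
 [-1, -3],
 [-3, -3]].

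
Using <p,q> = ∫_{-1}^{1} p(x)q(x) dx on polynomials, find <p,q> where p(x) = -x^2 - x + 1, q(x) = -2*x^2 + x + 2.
<p,q> = 22/15

Expand the product: p(x)·q(x) = 2*x^4 + x^3 - 5*x^2 - x + 2.
∫_{-1}^{1} of each monomial x^k gives [2/(k+1) if k even, 0 if k odd]. Integrating term-by-term (or equivalently evaluating the antiderivative F(x) = 2*x^5/5 + x^4/4 - 5*x^3/3 - x^2/2 + 2*x at the endpoints):
  F(1) − F(−1) = 29/60 − (-59/60) = 22/15.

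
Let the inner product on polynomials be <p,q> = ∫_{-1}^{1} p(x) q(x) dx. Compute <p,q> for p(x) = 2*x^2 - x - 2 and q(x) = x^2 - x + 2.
<p,q> = -26/5

Expand the product: p(x)·q(x) = 2*x^4 - 3*x^3 + 3*x^2 - 4.
∫_{-1}^{1} of each monomial x^k gives [2/(k+1) if k even, 0 if k odd]. Integrating term-by-term (or equivalently evaluating the antiderivative F(x) = 2*x^5/5 - 3*x^4/4 + x^3 - 4*x at the endpoints):
  F(1) − F(−1) = -67/20 − (37/20) = -26/5.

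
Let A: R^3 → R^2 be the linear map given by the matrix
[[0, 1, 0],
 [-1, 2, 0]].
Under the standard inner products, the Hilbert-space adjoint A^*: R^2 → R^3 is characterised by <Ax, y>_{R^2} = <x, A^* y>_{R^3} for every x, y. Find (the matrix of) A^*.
A^* = A^T =
[[0, -1],
 [1, 2],
 [0, 0]]

For real matrices with standard dot products, the defining identity <Ax, y> = <x, A^* y> gives (Ax)^T y = x^T (A^*) y, i.e. x^T A^T y = x^T (A^*) y. Since this holds for all x, y, we must have A^* = A^T. Therefore
A^* =
[[0, -1],
 [1, 2],
 [0, 0]].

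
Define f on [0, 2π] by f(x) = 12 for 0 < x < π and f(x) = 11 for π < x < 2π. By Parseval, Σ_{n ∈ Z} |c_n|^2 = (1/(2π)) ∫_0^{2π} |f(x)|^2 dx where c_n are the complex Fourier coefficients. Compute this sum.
Σ |c_n|^2 = 265/2

Parseval equates the L^2 energy of f (normalised by 1/(2π)) with the ℓ^2 sum of its Fourier coefficients: (1/(2π)) ∫_0^{2π} |f|^2 = Σ |c_n|^2.
Compute the left side: (1/(2π)) [∫_0^π 12^2 dx + ∫_π^{2π} 11^2 dx] = (1/(2π)) · (144π + 121π) = (144 + 121)/2 = 265/2.
So Σ_{n ∈ Z} |c_n|^2 = 265/2.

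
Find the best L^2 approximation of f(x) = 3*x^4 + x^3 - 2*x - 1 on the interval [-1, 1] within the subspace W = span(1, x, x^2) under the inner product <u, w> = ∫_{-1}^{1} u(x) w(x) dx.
g(x) = 18*x^2/7 - 7*x/5 - 44/35

The best approximation g ∈ W is the orthogonal projection of f onto W. Writing g = a_0 + a_1 x + a_2 x^2, the coefficients solve the normal equations G · a = b where
  G_{ij} = <φ_i, φ_j> and b_i = <f, φ_i>, with φ_0 = 1, φ_1 = x, φ_2 = x^2.
G =
  [2, 0, 2/3]
  [0, 2/3, 0]
  [2/3, 0, 2/5],
b = (-4/5, -14/15, 4/21).
Solving gives a_0 = -44/35, a_1 = -7/5, a_2 = 18/7, so
  g(x) = 18*x^2/7 - 7*x/5 - 44/35.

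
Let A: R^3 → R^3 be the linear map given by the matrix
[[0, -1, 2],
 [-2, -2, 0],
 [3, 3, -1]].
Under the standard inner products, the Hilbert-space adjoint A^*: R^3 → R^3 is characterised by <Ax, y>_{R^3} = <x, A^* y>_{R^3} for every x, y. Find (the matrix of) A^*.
A^* = A^T =
[[0, -2, 3],
 [-1, -2, 3],
 [2, 0, -1]]

For real matrices with standard dot products, the defining identity <Ax, y> = <x, A^* y> gives (Ax)^T y = x^T (A^*) y, i.e. x^T A^T y = x^T (A^*) y. Since this holds for all x, y, we must have A^* = A^T. Therefore
A^* =
[[0, -2, 3],
 [-1, -2, 3],
 [2, 0, -1]].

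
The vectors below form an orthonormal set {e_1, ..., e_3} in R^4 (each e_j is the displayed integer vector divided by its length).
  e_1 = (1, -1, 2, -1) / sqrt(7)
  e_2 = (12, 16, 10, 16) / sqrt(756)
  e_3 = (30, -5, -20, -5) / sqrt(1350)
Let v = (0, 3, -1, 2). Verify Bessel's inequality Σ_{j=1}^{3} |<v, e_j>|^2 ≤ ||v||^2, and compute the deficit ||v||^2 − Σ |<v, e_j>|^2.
Σ |<v, e_j>|^2 = 27/2; ||v||^2 = 14; deficit = 1/2

Write each e_j = u_j / sqrt(<u_j, u_j>) where u_j is the displayed integer vector. Then <v, e_j> = <v, u_j> / sqrt(<u_j, u_j>), so |<v, e_j>|^2 = <v, u_j>^2 / <u_j, u_j>.
Coefficients: <v, e_1> = -7/sqrt(7), <v, e_2> = 70/sqrt(756), <v, e_3> = -5/sqrt(1350).
Square and sum: Σ |<v, e_j>|^2 = 27/2.
Compute ||v||^2 = v·v = 14.
Deficit = 14 − 27/2 = 1/2 ≥ 0, confirming Bessel's inequality. (The deficit equals ||v − Σ <v,e_j> e_j||^2, the squared distance from v to span{e_j}.)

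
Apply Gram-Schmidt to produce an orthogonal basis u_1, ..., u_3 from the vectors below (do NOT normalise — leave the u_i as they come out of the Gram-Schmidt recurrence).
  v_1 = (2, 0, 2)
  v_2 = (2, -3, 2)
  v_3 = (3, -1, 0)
Orthogonal basis:
  u_1 = (2, 0, 2)
  u_2 = (0, -3, 0)
  u_3 = (3/2, 0, -3/2)

Apply the Gram-Schmidt recurrence
  u_1 = v_1
  u_i = v_i − Σ_{j<i} ((v_i · u_j) / (u_j · u_j)) · u_j.

Step by step this gives:
  u_1 = (2, 0, 2)
  u_2 = (0, -3, 0)
  u_3 = (3/2, 0, -3/2)

Orthogonality check:
  u_2 · u_1 = 0 (should be 0)
  u_3 · u_1 = 0 (should be 0)
  u_3 · u_2 = 0 (should be 0)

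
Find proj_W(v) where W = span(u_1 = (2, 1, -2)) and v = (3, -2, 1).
proj_W(v) = (4/9, 2/9, -4/9)

Set up U = [u_1 | ... | u_1] ∈ R^(3×1). The projector onto W = col(U) is P = U (U^T U)^(-1) U^T.
Compute U^T U =
  [9],
and U^T v = (2).
Solve U^T U · c = U^T v for the coefficients: c = (2/9). The projection is proj_W(v) = U c.
Check: (v - proj_W(v)) · u_1 = 0  (should be 0).
Result: proj_W(v) = (4/9, 2/9, -4/9).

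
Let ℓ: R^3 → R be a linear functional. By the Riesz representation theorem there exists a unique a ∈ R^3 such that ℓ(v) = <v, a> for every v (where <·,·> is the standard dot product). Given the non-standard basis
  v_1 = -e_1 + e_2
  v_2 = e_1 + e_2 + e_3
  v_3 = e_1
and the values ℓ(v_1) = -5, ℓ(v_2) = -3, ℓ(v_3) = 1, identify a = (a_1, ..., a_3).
a = (1, -4, 0)

Write a = (a_1, ..., a_3) in the standard basis. For each basis vector v_i, ℓ(v_i) = <v_i, a> is a linear equation in the a_j's. Collect the n equations into a matrix system V a = ℓ, where row i of V is v_i (expressed in the standard basis). Since V is invertible (lower-triangular with 1s on the diagonal, up to permutation), solve by back-substitution:
  V =
[[-1, 1, 0],
 [1, 1, 1],
 [1, 0, 0]]
  V a = (-5, -3, 1)
Solving gives a = (1, -4, 0).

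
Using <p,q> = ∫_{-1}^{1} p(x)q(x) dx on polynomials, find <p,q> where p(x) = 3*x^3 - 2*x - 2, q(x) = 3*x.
<p,q> = -2/5

Expand the product: p(x)·q(x) = 9*x^4 - 6*x^2 - 6*x.
∫_{-1}^{1} of each monomial x^k gives [2/(k+1) if k even, 0 if k odd]. Integrating term-by-term (or equivalently evaluating the antiderivative F(x) = 9*x^5/5 - 2*x^3 - 3*x^2 at the endpoints):
  F(1) − F(−1) = -16/5 − (-14/5) = -2/5.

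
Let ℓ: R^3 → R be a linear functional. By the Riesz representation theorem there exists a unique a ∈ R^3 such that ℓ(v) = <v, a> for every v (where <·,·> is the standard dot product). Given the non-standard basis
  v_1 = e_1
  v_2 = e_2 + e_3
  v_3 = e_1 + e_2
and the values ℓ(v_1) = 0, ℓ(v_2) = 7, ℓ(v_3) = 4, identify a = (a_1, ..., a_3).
a = (0, 4, 3)

Write a = (a_1, ..., a_3) in the standard basis. For each basis vector v_i, ℓ(v_i) = <v_i, a> is a linear equation in the a_j's. Collect the n equations into a matrix system V a = ℓ, where row i of V is v_i (expressed in the standard basis). Since V is invertible (lower-triangular with 1s on the diagonal, up to permutation), solve by back-substitution:
  V =
[[1, 0, 0],
 [0, 1, 1],
 [1, 1, 0]]
  V a = (0, 7, 4)
Solving gives a = (0, 4, 3).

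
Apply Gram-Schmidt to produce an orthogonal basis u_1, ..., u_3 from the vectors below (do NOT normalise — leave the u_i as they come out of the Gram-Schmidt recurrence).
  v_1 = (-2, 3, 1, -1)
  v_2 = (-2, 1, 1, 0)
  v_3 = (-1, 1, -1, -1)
Orthogonal basis:
  u_1 = (-2, 3, 1, -1)
  u_2 = (-14/15, -3/5, 7/15, 8/15)
  u_3 = (-9/13, -3/13, -15/13, -6/13)

Apply the Gram-Schmidt recurrence
  u_1 = v_1
  u_i = v_i − Σ_{j<i} ((v_i · u_j) / (u_j · u_j)) · u_j.

Step by step this gives:
  u_1 = (-2, 3, 1, -1)
  u_2 = (-14/15, -3/5, 7/15, 8/15)
  u_3 = (-9/13, -3/13, -15/13, -6/13)

Orthogonality check:
  u_2 · u_1 = 0 (should be 0)
  u_3 · u_1 = 0 (should be 0)
  u_3 · u_2 = 0 (should be 0)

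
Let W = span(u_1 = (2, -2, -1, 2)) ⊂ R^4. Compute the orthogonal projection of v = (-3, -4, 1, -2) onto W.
proj_W(v) = (-6/13, 6/13, 3/13, -6/13)

Set up U = [u_1 | ... | u_1] ∈ R^(4×1). The projector onto W = col(U) is P = U (U^T U)^(-1) U^T.
Compute U^T U =
  [13],
and U^T v = (-3).
Solve U^T U · c = U^T v for the coefficients: c = (-3/13). The projection is proj_W(v) = U c.
Check: (v - proj_W(v)) · u_1 = 0  (should be 0).
Result: proj_W(v) = (-6/13, 6/13, 3/13, -6/13).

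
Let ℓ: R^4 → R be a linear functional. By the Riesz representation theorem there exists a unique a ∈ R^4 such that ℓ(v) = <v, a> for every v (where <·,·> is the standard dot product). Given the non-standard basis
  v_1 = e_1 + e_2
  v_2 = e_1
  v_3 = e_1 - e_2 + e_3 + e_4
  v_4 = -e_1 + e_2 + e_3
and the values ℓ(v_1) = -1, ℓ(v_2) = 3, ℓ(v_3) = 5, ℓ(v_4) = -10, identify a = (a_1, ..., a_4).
a = (3, -4, -3, 1)

Write a = (a_1, ..., a_4) in the standard basis. For each basis vector v_i, ℓ(v_i) = <v_i, a> is a linear equation in the a_j's. Collect the n equations into a matrix system V a = ℓ, where row i of V is v_i (expressed in the standard basis). Since V is invertible (lower-triangular with 1s on the diagonal, up to permutation), solve by back-substitution:
  V =
[[1, 1, 0, 0],
 [1, 0, 0, 0],
 [1, -1, 1, 1],
 [-1, 1, 1, 0]]
  V a = (-1, 3, 5, -10)
Solving gives a = (3, -4, -3, 1).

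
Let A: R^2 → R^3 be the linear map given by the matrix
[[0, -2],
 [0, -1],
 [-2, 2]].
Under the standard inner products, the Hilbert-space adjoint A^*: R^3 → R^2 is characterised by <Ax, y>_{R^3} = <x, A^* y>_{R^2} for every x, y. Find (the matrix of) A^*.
A^* = A^T =
[[0, 0, -2],
 [-2, -1, 2]]

For real matrices with standard dot products, the defining identity <Ax, y> = <x, A^* y> gives (Ax)^T y = x^T (A^*) y, i.e. x^T A^T y = x^T (A^*) y. Since this holds for all x, y, we must have A^* = A^T. Therefore
A^* =
[[0, 0, -2],
 [-2, -1, 2]].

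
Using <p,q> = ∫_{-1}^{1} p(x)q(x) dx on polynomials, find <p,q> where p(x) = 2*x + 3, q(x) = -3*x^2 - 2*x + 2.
<p,q> = 10/3

Expand the product: p(x)·q(x) = -6*x^3 - 13*x^2 - 2*x + 6.
∫_{-1}^{1} of each monomial x^k gives [2/(k+1) if k even, 0 if k odd]. Integrating term-by-term (or equivalently evaluating the antiderivative F(x) = -3*x^4/2 - 13*x^3/3 - x^2 + 6*x at the endpoints):
  F(1) − F(−1) = -5/6 − (-25/6) = 10/3.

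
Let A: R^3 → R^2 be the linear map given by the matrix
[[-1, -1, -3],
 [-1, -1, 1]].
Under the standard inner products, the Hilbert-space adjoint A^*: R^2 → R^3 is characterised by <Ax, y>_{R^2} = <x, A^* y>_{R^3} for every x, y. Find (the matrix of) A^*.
A^* = A^T =
[[-1, -1],
 [-1, -1],
 [-3, 1]]

For real matrices with standard dot products, the defining identity <Ax, y> = <x, A^* y> gives (Ax)^T y = x^T (A^*) y, i.e. x^T A^T y = x^T (A^*) y. Since this holds for all x, y, we must have A^* = A^T. Therefore
A^* =
[[-1, -1],
 [-1, -1],
 [-3, 1]].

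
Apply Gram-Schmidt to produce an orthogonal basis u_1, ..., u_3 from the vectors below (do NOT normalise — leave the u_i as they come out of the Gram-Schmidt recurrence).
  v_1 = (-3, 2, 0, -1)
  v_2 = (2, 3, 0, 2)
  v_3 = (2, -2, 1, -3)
Orthogonal basis:
  u_1 = (-3, 2, 0, -1)
  u_2 = (11/7, 23/7, 0, 13/7)
  u_3 = (35/26, 10/13, 1, -5/2)

Apply the Gram-Schmidt recurrence
  u_1 = v_1
  u_i = v_i − Σ_{j<i} ((v_i · u_j) / (u_j · u_j)) · u_j.

Step by step this gives:
  u_1 = (-3, 2, 0, -1)
  u_2 = (11/7, 23/7, 0, 13/7)
  u_3 = (35/26, 10/13, 1, -5/2)

Orthogonality check:
  u_2 · u_1 = 0 (should be 0)
  u_3 · u_1 = 0 (should be 0)
  u_3 · u_2 = 0 (should be 0)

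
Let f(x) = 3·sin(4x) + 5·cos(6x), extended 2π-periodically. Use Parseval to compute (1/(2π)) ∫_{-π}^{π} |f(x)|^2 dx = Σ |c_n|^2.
Σ |c_n|^2 = 17

Expand |f|^2 and use orthogonality of {sin(nx), cos(mx)} on [-π, π]:
  ∫_{-π}^{π} sin(nx)^2 dx = π, ∫ cos(mx)^2 dx = π, and cross terms integrate to 0.
So ∫_{-π}^{π} f(x)^2 dx = 3^2 · π + 5^2 · π = (9 + 25)π.
Divide by 2π: (9 + 25)/2 = 17.
By Parseval, this equals Σ |c_n|^2.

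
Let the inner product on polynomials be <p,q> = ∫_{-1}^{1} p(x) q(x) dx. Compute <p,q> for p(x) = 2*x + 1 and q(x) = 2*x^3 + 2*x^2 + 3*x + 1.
<p,q> = 134/15

Expand the product: p(x)·q(x) = 4*x^4 + 6*x^3 + 8*x^2 + 5*x + 1.
∫_{-1}^{1} of each monomial x^k gives [2/(k+1) if k even, 0 if k odd]. Integrating term-by-term (or equivalently evaluating the antiderivative F(x) = 4*x^5/5 + 3*x^4/2 + 8*x^3/3 + 5*x^2/2 + x at the endpoints):
  F(1) − F(−1) = 127/15 − (-7/15) = 134/15.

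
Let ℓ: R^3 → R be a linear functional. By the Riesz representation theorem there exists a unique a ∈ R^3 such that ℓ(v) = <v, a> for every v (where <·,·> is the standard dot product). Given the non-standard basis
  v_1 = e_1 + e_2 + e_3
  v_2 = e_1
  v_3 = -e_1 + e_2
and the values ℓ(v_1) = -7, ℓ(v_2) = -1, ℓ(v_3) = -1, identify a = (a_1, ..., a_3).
a = (-1, -2, -4)

Write a = (a_1, ..., a_3) in the standard basis. For each basis vector v_i, ℓ(v_i) = <v_i, a> is a linear equation in the a_j's. Collect the n equations into a matrix system V a = ℓ, where row i of V is v_i (expressed in the standard basis). Since V is invertible (lower-triangular with 1s on the diagonal, up to permutation), solve by back-substitution:
  V =
[[1, 1, 1],
 [1, 0, 0],
 [-1, 1, 0]]
  V a = (-7, -1, -1)
Solving gives a = (-1, -2, -4).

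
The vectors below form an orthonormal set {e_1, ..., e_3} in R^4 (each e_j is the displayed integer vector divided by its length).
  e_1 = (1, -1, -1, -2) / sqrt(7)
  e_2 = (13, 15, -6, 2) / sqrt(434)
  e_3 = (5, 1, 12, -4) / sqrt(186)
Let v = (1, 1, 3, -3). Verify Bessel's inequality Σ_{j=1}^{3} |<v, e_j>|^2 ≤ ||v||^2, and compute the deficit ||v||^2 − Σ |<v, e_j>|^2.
Σ |<v, e_j>|^2 = 17; ||v||^2 = 20; deficit = 3

Write each e_j = u_j / sqrt(<u_j, u_j>) where u_j is the displayed integer vector. Then <v, e_j> = <v, u_j> / sqrt(<u_j, u_j>), so |<v, e_j>|^2 = <v, u_j>^2 / <u_j, u_j>.
Coefficients: <v, e_1> = 3/sqrt(7), <v, e_2> = 4/sqrt(434), <v, e_3> = 54/sqrt(186).
Square and sum: Σ |<v, e_j>|^2 = 17.
Compute ||v||^2 = v·v = 20.
Deficit = 20 − 17 = 3 ≥ 0, confirming Bessel's inequality. (The deficit equals ||v − Σ <v,e_j> e_j||^2, the squared distance from v to span{e_j}.)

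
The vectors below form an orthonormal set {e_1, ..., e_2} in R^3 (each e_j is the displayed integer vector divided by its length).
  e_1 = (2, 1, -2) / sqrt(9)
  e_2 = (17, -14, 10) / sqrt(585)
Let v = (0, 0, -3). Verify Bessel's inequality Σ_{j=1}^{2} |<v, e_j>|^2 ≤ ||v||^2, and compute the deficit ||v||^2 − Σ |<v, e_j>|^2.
Σ |<v, e_j>|^2 = 72/13; ||v||^2 = 9; deficit = 45/13

Write each e_j = u_j / sqrt(<u_j, u_j>) where u_j is the displayed integer vector. Then <v, e_j> = <v, u_j> / sqrt(<u_j, u_j>), so |<v, e_j>|^2 = <v, u_j>^2 / <u_j, u_j>.
Coefficients: <v, e_1> = 6/sqrt(9), <v, e_2> = -30/sqrt(585).
Square and sum: Σ |<v, e_j>|^2 = 72/13.
Compute ||v||^2 = v·v = 9.
Deficit = 9 − 72/13 = 45/13 ≥ 0, confirming Bessel's inequality. (The deficit equals ||v − Σ <v,e_j> e_j||^2, the squared distance from v to span{e_j}.)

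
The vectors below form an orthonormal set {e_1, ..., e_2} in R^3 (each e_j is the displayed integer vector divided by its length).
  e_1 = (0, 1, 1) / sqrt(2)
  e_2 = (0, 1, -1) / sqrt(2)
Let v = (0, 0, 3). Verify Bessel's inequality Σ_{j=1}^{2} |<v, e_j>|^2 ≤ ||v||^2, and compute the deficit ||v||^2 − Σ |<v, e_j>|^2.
Σ |<v, e_j>|^2 = 9; ||v||^2 = 9; deficit = 0

Write each e_j = u_j / sqrt(<u_j, u_j>) where u_j is the displayed integer vector. Then <v, e_j> = <v, u_j> / sqrt(<u_j, u_j>), so |<v, e_j>|^2 = <v, u_j>^2 / <u_j, u_j>.
Coefficients: <v, e_1> = 3/sqrt(2), <v, e_2> = -3/sqrt(2).
Square and sum: Σ |<v, e_j>|^2 = 9.
Compute ||v||^2 = v·v = 9.
Deficit = 9 − 9 = 0 ≥ 0, confirming Bessel's inequality. (The deficit equals ||v − Σ <v,e_j> e_j||^2, the squared distance from v to span{e_j}.)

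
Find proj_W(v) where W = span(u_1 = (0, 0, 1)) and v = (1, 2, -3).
proj_W(v) = (0, 0, -3)

Set up U = [u_1 | ... | u_1] ∈ R^(3×1). The projector onto W = col(U) is P = U (U^T U)^(-1) U^T.
Compute U^T U =
  [1],
and U^T v = (-3).
Solve U^T U · c = U^T v for the coefficients: c = (-3). The projection is proj_W(v) = U c.
Check: (v - proj_W(v)) · u_1 = 0  (should be 0).
Result: proj_W(v) = (0, 0, -3).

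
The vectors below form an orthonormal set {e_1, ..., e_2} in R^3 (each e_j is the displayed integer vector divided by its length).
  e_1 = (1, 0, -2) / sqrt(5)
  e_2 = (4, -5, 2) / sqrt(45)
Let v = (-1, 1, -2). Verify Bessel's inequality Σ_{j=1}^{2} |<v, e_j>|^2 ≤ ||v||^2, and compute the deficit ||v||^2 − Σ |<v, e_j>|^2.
Σ |<v, e_j>|^2 = 50/9; ||v||^2 = 6; deficit = 4/9

Write each e_j = u_j / sqrt(<u_j, u_j>) where u_j is the displayed integer vector. Then <v, e_j> = <v, u_j> / sqrt(<u_j, u_j>), so |<v, e_j>|^2 = <v, u_j>^2 / <u_j, u_j>.
Coefficients: <v, e_1> = 3/sqrt(5), <v, e_2> = -13/sqrt(45).
Square and sum: Σ |<v, e_j>|^2 = 50/9.
Compute ||v||^2 = v·v = 6.
Deficit = 6 − 50/9 = 4/9 ≥ 0, confirming Bessel's inequality. (The deficit equals ||v − Σ <v,e_j> e_j||^2, the squared distance from v to span{e_j}.)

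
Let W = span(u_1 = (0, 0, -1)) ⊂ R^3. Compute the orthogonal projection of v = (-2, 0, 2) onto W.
proj_W(v) = (0, 0, 2)

Set up U = [u_1 | ... | u_1] ∈ R^(3×1). The projector onto W = col(U) is P = U (U^T U)^(-1) U^T.
Compute U^T U =
  [1],
and U^T v = (-2).
Solve U^T U · c = U^T v for the coefficients: c = (-2). The projection is proj_W(v) = U c.
Check: (v - proj_W(v)) · u_1 = 0  (should be 0).
Result: proj_W(v) = (0, 0, 2).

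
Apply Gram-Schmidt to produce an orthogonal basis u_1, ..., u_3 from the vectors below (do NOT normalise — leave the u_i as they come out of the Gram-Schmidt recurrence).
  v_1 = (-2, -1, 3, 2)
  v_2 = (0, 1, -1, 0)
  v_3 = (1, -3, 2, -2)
Orthogonal basis:
  u_1 = (-2, -1, 3, 2)
  u_2 = (-4/9, 7/9, -1/3, 4/9)
  u_3 = (-2/5, 1/5, 1/5, -3/5)

Apply the Gram-Schmidt recurrence
  u_1 = v_1
  u_i = v_i − Σ_{j<i} ((v_i · u_j) / (u_j · u_j)) · u_j.

Step by step this gives:
  u_1 = (-2, -1, 3, 2)
  u_2 = (-4/9, 7/9, -1/3, 4/9)
  u_3 = (-2/5, 1/5, 1/5, -3/5)

Orthogonality check:
  u_2 · u_1 = 0 (should be 0)
  u_3 · u_1 = 0 (should be 0)
  u_3 · u_2 = 0 (should be 0)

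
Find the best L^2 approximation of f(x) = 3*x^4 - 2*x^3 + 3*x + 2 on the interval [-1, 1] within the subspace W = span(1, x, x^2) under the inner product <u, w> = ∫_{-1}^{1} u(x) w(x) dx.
g(x) = 18*x^2/7 + 9*x/5 + 61/35

The best approximation g ∈ W is the orthogonal projection of f onto W. Writing g = a_0 + a_1 x + a_2 x^2, the coefficients solve the normal equations G · a = b where
  G_{ij} = <φ_i, φ_j> and b_i = <f, φ_i>, with φ_0 = 1, φ_1 = x, φ_2 = x^2.
G =
  [2, 0, 2/3]
  [0, 2/3, 0]
  [2/3, 0, 2/5],
b = (26/5, 6/5, 46/21).
Solving gives a_0 = 61/35, a_1 = 9/5, a_2 = 18/7, so
  g(x) = 18*x^2/7 + 9*x/5 + 61/35.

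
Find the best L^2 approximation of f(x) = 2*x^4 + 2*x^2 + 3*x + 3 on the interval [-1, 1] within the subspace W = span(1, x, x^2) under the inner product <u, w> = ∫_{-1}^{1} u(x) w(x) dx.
g(x) = 26*x^2/7 + 3*x + 99/35

The best approximation g ∈ W is the orthogonal projection of f onto W. Writing g = a_0 + a_1 x + a_2 x^2, the coefficients solve the normal equations G · a = b where
  G_{ij} = <φ_i, φ_j> and b_i = <f, φ_i>, with φ_0 = 1, φ_1 = x, φ_2 = x^2.
G =
  [2, 0, 2/3]
  [0, 2/3, 0]
  [2/3, 0, 2/5],
b = (122/15, 2, 118/35).
Solving gives a_0 = 99/35, a_1 = 3, a_2 = 26/7, so
  g(x) = 26*x^2/7 + 3*x + 99/35.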